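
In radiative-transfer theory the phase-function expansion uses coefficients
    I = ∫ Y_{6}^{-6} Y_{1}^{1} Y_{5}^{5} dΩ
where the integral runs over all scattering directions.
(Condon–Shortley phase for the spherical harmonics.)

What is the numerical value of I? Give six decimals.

0.331940

m-sum 0 ✓  L=12 even ✓  5≤5≤7 ✓
Π(2lᵢ+1) = 13×3×11 = 429
triangle coeff Δ(6,1,5) = 1/858
Σ_t [1,1]: t=1:−1/14400 = -1/14400
(3j)²=6/143 [(6 1 5; 0 0 0)], sign=+1
Σ_t [2,2]: t=2:+1/7257600 = 1/7257600
(3j)²=1/13 [(6 1 5; -6 1 5)], sign=+1
⇒ 4πI² = 18/13
I = (+1)√(18/13/(4π)) = 0.33194004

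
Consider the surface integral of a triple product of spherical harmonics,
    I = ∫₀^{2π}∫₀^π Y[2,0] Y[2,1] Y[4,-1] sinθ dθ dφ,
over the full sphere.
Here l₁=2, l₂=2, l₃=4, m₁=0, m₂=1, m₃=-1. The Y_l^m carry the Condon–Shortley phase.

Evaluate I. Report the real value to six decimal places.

m-sum 0 ✓  L=8 even ✓  0≤4≤4 ✓
Π(2lᵢ+1) = 5×5×9 = 225
triangle coeff Δ(2,2,4) = 1/630
Σ_t [0,0]: t=0:+1/16 = 1/16
(3j)²=2/35 [(2 2 4; 0 0 0)], sign=+1
Σ_t [0,0]: t=0:+1/24 = 1/24
(3j)²=1/21 [(2 2 4; 0 1 -1)], sign=-1
⇒ 4πI² = 30/49
I = (-1)√(30/49/(4π)) = -0.22072812

-0.220728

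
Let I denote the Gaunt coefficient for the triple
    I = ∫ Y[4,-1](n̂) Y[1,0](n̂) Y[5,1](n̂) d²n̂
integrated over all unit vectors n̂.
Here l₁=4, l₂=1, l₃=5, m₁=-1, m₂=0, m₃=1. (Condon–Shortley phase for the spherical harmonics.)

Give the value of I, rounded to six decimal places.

-0.240571

Checks pass: Σm=0; 10 even; l₃=5∈[3,5].
(2·4+1)(2·1+1)(2·5+1) = 297
Δ: 0! 8! 2! / 11! → 1/495
sum: t=0:+1/576 = 1/576
3j²(4 1 5; 0 0 0) = Δ·Π!·Σ² = 5/99  (sign -1)
sum: t=0:+1/720 = 1/720
3j²(4 1 5; -1 0 1) = Δ·Π!·Σ² = 8/165  (sign +1)
combine: 4πI² = 297·5/99·8/165 = 8/11
take √, sign -1: I = -0.24057125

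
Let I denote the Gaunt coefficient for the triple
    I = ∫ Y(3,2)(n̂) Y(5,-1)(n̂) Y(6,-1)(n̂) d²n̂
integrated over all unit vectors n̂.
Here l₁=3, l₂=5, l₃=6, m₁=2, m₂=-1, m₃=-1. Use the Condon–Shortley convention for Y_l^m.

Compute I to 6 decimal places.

0.134828

m-sum 0 ✓  L=14 even ✓  2≤6≤8 ✓
Π(2lᵢ+1) = 7×11×13 = 1001
triangle coeff Δ(3,5,6) = 1/675675
Σ_t [0,2]: t=0:+1/8640 t=1:−1/2304 t=2:+1/8640 = -7/34560
(3j)²=7/429 [(3 5 6; 0 0 0)], sign=-1
Σ_t [0,1]: t=0:+1/6912 t=1:−1/17280 = 1/11520
(3j)²=2/143 [(3 5 6; 2 -1 -1)], sign=-1
⇒ 4πI² = 98/429
I = (+1)√(98/429/(4π)) = 0.13482780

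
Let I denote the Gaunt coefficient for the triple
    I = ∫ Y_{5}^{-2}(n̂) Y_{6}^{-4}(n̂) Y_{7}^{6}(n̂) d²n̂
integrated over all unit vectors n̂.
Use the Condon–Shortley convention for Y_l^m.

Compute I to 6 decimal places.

Checks pass: Σm=0; 18 even; l₃=7∈[1,11].
(2·5+1)(2·6+1)(2·7+1) = 2145
Δ: 4! 6! 8! / 19! → 1/174594420
sum: t=0:+1/4147200 t=1:−1/207360 t=2:+1/82944 t=3:−1/207360 t=4:+1/4147200 = 1/345600
3j²(5 6 7; 0 0 0) = Δ·Π!·Σ² = 420/46189  (sign -1)
sum: t=1:−1/21772800 t=2:+1/19353600 = 1/174182400
3j²(5 6 7; -2 -4 6) = Δ·Π!·Σ² = 1/3876  (sign -1)
combine: 4πI² = 2145·420/46189·1/3876 = 525/104329
take √, sign +1: I = 0.02001116

0.020011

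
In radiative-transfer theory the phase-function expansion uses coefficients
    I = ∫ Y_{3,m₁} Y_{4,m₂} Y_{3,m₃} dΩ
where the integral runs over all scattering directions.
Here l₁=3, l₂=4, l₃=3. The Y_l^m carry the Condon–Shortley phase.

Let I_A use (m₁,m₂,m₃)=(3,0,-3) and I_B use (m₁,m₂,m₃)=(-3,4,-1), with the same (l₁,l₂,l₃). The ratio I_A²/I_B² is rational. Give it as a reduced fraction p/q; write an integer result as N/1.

3/14

Shared (l₁,l₂,l₃)=(3,4,3): N and (l;000)² cancel in I_A²/I_B².
A: Δ = 4!·2!·4!/11! = 1/34650; Racah Σ t=0..0: t=0:+1/1152 = 1/1152; ⇒ 3j(3 4 3; 3 0 -3)² = 1/154, sgn +1
B: Δ = 4!·2!·4!/11! = 1/34650; Racah Σ t=4..4: t=4:+1/1152 = 1/1152; ⇒ 3j(3 4 3; -3 4 -1)² = 1/33, sgn +1
I_A²/I_B² = (1/154)/(1/33) = 3/14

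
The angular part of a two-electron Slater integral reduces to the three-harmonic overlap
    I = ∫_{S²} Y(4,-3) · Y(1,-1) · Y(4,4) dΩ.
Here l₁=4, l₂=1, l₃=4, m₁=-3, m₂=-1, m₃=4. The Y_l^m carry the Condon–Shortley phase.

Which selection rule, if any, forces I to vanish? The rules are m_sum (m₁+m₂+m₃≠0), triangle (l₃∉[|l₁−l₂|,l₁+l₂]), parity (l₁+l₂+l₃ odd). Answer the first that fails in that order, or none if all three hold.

m₁+m₂+m₃ = -3 − 1 + 4 = 0  ✓
triangle: |4−1|=3 ≤ l₃=4 ≤ 4+1=5  ✓
parity: l₁+l₂+l₃ = 9 is odd  ✗

parity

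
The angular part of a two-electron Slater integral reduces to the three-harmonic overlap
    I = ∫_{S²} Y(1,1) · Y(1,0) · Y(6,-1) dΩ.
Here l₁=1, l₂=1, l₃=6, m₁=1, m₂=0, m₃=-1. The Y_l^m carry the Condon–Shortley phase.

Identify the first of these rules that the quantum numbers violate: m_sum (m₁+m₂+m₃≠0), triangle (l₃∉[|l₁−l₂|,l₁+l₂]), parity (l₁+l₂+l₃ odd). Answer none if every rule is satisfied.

triangle

azimuthal sum: 1 + 0 − 1 = 0  ✓
0 ≤ 6 ≤ 2 (triangle on l)  ✗
L = 1 + 1 + 6 = 8 (even)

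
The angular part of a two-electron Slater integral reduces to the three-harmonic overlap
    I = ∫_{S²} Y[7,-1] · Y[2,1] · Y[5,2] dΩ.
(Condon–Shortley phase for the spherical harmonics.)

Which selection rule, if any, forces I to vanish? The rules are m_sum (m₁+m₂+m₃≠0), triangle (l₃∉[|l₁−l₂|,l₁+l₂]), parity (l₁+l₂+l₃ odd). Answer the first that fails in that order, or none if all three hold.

azimuthal sum: -1 + 1 + 2 = 2  ✗
5 ≤ 5 ≤ 9 (triangle on l)
L = 7 + 2 + 5 = 14 (even)

m_sum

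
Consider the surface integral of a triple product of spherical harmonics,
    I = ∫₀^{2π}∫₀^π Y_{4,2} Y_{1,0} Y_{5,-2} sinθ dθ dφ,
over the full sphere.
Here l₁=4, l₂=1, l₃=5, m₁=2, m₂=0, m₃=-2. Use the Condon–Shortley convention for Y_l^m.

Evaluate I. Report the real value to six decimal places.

0.225034

Rules hold: Σm=0, L=10 even, 3≤5≤5.
N = 9·3·11 = 297
Δ = 0!·8!·2!/11! = 1/495
Racah Σ t=0..0: t=0:+1/576 = 1/576
⇒ 3j(4 1 5; 0 0 0)² = 5/99, sgn -1
Racah Σ t=0..0: t=0:+1/1440 = 1/1440
⇒ 3j(4 1 5; 2 0 -2)² = 7/165, sgn -1
4πI² = N·(3j₀)²·(3jₘ)² = 7/11
I = +1·√(0.636364/4π) = 0.22503380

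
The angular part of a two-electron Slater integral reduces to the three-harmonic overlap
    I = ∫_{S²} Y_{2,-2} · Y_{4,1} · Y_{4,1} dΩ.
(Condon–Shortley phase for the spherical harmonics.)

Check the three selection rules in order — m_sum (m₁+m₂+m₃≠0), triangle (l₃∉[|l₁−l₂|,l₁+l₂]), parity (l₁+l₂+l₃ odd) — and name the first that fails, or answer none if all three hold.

none

m₁+m₂+m₃ = -2 + 1 + 1 = 0  ✓
triangle: |2−4|=2 ≤ l₃=4 ≤ 2+4=6  ✓
parity: l₁+l₂+l₃ = 10 is even  ✓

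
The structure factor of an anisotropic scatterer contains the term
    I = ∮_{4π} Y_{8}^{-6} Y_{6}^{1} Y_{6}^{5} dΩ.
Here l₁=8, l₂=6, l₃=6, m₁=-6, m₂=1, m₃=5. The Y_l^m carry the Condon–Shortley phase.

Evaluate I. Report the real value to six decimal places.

Rules hold: Σm=0, L=20 even, 2≤6≤14.
N = 17·13·13 = 2873
Δ = 8!·8!·4!/21! = 1/1309458150
Racah Σ t=2..6: t=2:+1/49766400 t=3:−1/3110400 t=4:+1/1327104 t=5:−1/3110400 t=6:+1/49766400 = 1/6635520
⇒ 3j(8 6 6; 0 0 0)² = 350/46189, sgn +1
Racah Σ t=6..7: t=6:+1/348364800 t=7:−1/609638400 = 1/812851200
⇒ 3j(8 6 6; -6 1 5)² = 11/2261, sgn -1
4πI² = N·(3j₀)²·(3jₘ)² = 650/6137
I = -1·√(0.105915/4π) = -0.09180655

-0.091807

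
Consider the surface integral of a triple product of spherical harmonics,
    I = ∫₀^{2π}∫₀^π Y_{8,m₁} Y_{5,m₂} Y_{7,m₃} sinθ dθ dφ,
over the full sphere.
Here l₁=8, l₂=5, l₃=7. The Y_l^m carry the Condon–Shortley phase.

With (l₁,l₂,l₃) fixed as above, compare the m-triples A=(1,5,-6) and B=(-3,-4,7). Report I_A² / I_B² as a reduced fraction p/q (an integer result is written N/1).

l's match ⇒ only the (l;m) 3-j factors differ between A and B.
A: triangle coeff Δ(8,5,7) = 1/814773960; Σ_t [6,6]: t=6:+1/6270566400 = 1/6270566400; (3j)²=5/3876 [(8 5 7; 1 5 -6)], sign=-1
B: triangle coeff Δ(8,5,7) = 1/814773960; Σ_t [1,1]: t=1:−1/10450944000 = -1/10450944000; (3j)²=11/6460 [(8 5 7; -3 -4 7)], sign=-1
I_A²/I_B² = (5/3876)/(11/6460) = 25/33

25/33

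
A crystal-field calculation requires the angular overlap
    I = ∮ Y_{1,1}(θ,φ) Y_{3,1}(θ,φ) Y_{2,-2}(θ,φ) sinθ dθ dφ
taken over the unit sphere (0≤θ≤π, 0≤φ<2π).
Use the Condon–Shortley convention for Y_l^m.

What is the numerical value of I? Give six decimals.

m-sum 0 ✓  L=6 even ✓  2≤2≤4 ✓
Π(2lᵢ+1) = 3×7×5 = 105
triangle coeff Δ(1,3,2) = 1/105
Σ_t [1,1]: t=1:−1/4 = -1/4
(3j)²=3/35 [(1 3 2; 0 0 0)], sign=-1
Σ_t [0,0]: t=0:+1/48 = 1/48
(3j)²=1/105 [(1 3 2; 1 1 -2)], sign=+1
⇒ 4πI² = 3/35
I = (-1)√(3/35/(4π)) = -0.08258890

-0.082589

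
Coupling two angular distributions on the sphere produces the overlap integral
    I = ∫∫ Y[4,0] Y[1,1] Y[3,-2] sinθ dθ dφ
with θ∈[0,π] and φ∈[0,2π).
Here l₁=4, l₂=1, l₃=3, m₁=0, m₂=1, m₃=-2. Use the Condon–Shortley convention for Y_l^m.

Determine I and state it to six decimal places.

0 + 1 − 2 = -1 ≠ 0: azimuthal integral kills it; I = 0

0.000000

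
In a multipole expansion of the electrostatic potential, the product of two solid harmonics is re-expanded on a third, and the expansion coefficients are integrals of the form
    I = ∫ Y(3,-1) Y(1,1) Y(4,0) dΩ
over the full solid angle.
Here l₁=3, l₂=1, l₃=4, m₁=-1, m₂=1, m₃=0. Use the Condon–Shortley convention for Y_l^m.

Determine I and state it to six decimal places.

0.150786

Rules hold: Σm=0, L=8 even, 2≤4≤4.
N = 7·3·9 = 189
Δ = 0!·6!·2!/9! = 1/252
Racah Σ t=0..0: t=0:+1/36 = 1/36
⇒ 3j(3 1 4; 0 0 0)² = 4/63, sgn +1
Racah Σ t=0..0: t=0:+1/96 = 1/96
⇒ 3j(3 1 4; -1 1 0)² = 1/42, sgn +1
4πI² = N·(3j₀)²·(3jₘ)² = 2/7
I = +1·√(0.285714/4π) = 0.15078601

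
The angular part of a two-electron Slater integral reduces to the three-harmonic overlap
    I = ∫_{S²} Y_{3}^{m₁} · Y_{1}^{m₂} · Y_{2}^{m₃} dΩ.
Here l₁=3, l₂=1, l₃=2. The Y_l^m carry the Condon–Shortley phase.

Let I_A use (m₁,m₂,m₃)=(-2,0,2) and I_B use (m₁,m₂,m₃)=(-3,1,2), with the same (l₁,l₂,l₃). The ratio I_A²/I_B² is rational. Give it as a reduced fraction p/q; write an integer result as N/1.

Same 3,1,2: normalisation and zero-m 3j drop out of the ratio.
A: Δ: 2! 4! 0! / 7! → 1/105; sum: t=1:−1/24 = -1/24; 3j²(3 1 2; -2 0 2) = Δ·Π!·Σ² = 1/21  (sign -1)
B: Δ: 2! 4! 0! / 7! → 1/105; sum: t=2:+1/48 = 1/48; 3j²(3 1 2; -3 1 2) = Δ·Π!·Σ² = 1/7  (sign +1)
I_A²/I_B² = (1/21)/(1/7) = 1/3

1/3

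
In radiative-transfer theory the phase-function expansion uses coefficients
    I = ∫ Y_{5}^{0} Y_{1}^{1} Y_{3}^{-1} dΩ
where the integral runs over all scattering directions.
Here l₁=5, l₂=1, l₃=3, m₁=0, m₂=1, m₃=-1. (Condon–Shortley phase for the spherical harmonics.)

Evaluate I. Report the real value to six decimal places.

0.000000

|5−1|≤3≤5+1 violated ⇒ I = 0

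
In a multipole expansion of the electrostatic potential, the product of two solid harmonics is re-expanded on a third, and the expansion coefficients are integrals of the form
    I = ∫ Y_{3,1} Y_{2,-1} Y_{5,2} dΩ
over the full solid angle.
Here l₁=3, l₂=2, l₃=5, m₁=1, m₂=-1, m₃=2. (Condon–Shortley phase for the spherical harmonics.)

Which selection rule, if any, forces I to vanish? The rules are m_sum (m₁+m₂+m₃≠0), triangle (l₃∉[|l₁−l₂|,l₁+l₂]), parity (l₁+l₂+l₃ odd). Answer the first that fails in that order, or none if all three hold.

m_sum

azimuthal sum: 1 − 1 + 2 = 2  ✗
1 ≤ 5 ≤ 5 (triangle on l)
L = 3 + 2 + 5 = 10 (even)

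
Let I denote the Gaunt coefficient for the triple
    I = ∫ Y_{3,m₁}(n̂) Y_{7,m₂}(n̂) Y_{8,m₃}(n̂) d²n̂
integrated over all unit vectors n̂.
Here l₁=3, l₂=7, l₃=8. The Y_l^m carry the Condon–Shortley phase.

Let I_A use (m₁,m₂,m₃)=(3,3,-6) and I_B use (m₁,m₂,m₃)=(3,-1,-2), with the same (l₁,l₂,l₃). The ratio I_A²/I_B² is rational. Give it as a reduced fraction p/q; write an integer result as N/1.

143/140

l's match ⇒ only the (l;m) 3-j factors differ between A and B.
A: triangle coeff Δ(3,7,8) = 1/5290740; Σ_t [0,0]: t=0:+1/348364800 = 1/348364800; (3j)²=11/646 [(3 7 8; 3 3 -6)], sign=+1
B: triangle coeff Δ(3,7,8) = 1/5290740; Σ_t [0,0]: t=0:+1/24883200 = 1/24883200; (3j)²=70/4199 [(3 7 8; 3 -1 -2)], sign=+1
I_A²/I_B² = (11/646)/(70/4199) = 143/140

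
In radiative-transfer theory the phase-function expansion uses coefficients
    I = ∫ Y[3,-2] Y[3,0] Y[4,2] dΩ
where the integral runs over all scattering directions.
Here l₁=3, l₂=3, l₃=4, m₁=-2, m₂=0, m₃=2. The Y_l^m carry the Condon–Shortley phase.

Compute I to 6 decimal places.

-0.044418

m-sum 0 ✓  L=10 even ✓  0≤4≤6 ✓
Π(2lᵢ+1) = 7×7×9 = 441
triangle coeff Δ(3,3,4) = 1/34650
Σ_t [0,2]: t=0:+1/72 t=1:−1/16 t=2:+1/72 = -5/144
(3j)²=2/77 [(3 3 4; 0 0 0)], sign=-1
Σ_t [1,2]: t=1:−1/96 t=2:+1/72 = 1/288
(3j)²=1/462 [(3 3 4; -2 0 2)], sign=+1
⇒ 4πI² = 3/121
I = (-1)√(3/121/(4π)) = -0.04441841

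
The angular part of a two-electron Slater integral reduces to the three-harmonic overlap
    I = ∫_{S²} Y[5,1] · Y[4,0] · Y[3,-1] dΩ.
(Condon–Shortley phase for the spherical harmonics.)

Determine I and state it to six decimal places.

Rules hold: Σm=0, L=12 even, 1≤3≤9.
N = 11·9·7 = 693
Δ = 6!·4!·2!/13! = 1/180180
Racah Σ t=2..4: t=2:+1/576 t=3:−1/144 t=4:+1/576 = -1/288
⇒ 3j(5 4 3; 0 0 0)² = 20/1001, sgn +1
Racah Σ t=2..4: t=2:+1/384 t=3:−1/216 t=4:+1/2304 = -11/6912
⇒ 3j(5 4 3; 1 0 -1)² = 11/1638, sgn -1
4πI² = N·(3j₀)²·(3jₘ)² = 110/1183
I = -1·√(0.0929839/4π) = -0.08601992

-0.086020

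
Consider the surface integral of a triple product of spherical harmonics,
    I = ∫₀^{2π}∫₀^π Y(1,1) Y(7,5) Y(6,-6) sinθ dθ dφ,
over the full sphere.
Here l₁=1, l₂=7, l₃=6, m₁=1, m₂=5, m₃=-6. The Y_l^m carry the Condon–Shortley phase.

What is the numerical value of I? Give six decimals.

-0.034990

Rules hold: Σm=0, L=14 even, 6≤6≤8.
N = 3·15·13 = 585
Δ = 2!·0!·12!/15! = 1/1365
Racah Σ t=1..1: t=1:−1/518400 = -1/518400
⇒ 3j(1 7 6; 0 0 0)² = 7/195, sgn -1
Racah Σ t=0..0: t=0:+1/958003200 = 1/958003200
⇒ 3j(1 7 6; 1 5 -6)² = 1/1365, sgn +1
4πI² = N·(3j₀)²·(3jₘ)² = 1/65
I = -1·√(0.0153846/4π) = -0.03498955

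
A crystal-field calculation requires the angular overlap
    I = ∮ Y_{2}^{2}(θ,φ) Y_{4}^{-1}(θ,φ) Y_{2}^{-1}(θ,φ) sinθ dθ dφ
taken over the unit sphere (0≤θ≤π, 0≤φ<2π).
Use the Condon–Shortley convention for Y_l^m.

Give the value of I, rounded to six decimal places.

Rules hold: Σm=0, L=8 even, 2≤2≤6.
N = 5·9·5 = 225
Δ = 4!·0!·4!/9! = 1/630
Racah Σ t=2..2: t=2:+1/16 = 1/16
⇒ 3j(2 4 2; 0 0 0)² = 2/35, sgn +1
Racah Σ t=0..0: t=0:+1/144 = 1/144
⇒ 3j(2 4 2; 2 -1 -1)² = 1/126, sgn -1
4πI² = N·(3j₀)²·(3jₘ)² = 5/49
I = -1·√(0.102041/4π) = -0.09011188

-0.090112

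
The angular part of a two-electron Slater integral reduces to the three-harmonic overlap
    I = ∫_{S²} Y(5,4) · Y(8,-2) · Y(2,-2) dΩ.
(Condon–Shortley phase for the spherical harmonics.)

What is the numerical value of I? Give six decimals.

0.000000

|5−8|≤2≤5+8 violated ⇒ I = 0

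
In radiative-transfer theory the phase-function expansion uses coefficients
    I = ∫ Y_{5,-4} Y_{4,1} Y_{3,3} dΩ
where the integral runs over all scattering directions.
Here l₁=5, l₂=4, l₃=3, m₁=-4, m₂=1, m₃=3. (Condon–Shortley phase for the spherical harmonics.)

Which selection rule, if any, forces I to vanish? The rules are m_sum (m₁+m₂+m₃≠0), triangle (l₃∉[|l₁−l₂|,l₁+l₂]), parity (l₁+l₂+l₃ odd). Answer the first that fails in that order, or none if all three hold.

none

Σmᵢ = 0  ✓
l₃∈[|l₁−l₂|,l₁+l₂]=[1,9], have l₃=3  ✓
Σlᵢ = 12 ⇒ even  ✓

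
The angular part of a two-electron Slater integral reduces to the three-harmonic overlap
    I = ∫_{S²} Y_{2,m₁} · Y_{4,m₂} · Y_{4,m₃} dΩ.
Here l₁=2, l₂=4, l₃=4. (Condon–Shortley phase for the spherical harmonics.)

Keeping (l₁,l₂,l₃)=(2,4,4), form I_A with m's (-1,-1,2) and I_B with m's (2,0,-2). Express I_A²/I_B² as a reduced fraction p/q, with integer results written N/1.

l's match ⇒ only the (l;m) 3-j factors differ between A and B.
A: triangle coeff Δ(2,4,4) = 1/13860; Σ_t [1,2]: t=1:−1/96 t=2:+1/240 = -1/160; (3j)²=27/1540 [(2 4 4; -1 -1 2)], sign=-1
B: triangle coeff Δ(2,4,4) = 1/13860; Σ_t [0,0]: t=0:+1/192 = 1/192; (3j)²=3/77 [(2 4 4; 2 0 -2)], sign=+1
I_A²/I_B² = (27/1540)/(3/77) = 9/20

9/20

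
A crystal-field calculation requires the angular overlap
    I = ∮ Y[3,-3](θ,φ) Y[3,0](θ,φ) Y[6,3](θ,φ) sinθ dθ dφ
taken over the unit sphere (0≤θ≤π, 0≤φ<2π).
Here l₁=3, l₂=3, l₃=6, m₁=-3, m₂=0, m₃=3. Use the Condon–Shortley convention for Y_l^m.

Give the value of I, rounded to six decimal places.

-0.108647

Rules hold: Σm=0, L=12 even, 0≤6≤6.
N = 7·7·13 = 637
Δ = 0!·6!·6!/13! = 1/12012
Racah Σ t=0..0: t=0:+1/1296 = 1/1296
⇒ 3j(3 3 6; 0 0 0)² = 100/3003, sgn +1
Racah Σ t=0..0: t=0:+1/25920 = 1/25920
⇒ 3j(3 3 6; -3 0 3)² = 1/143, sgn -1
4πI² = N·(3j₀)²·(3jₘ)² = 700/4719
I = -1·√(0.148337/4π) = -0.10864734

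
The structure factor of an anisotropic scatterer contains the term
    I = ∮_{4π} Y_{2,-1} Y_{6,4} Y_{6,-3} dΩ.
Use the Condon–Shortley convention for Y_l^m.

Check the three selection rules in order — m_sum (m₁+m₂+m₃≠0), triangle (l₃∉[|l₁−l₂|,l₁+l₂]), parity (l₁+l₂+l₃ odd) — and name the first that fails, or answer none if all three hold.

none

Σmᵢ = 0  ✓
l₃∈[|l₁−l₂|,l₁+l₂]=[4,8], have l₃=6  ✓
Σlᵢ = 14 ⇒ even  ✓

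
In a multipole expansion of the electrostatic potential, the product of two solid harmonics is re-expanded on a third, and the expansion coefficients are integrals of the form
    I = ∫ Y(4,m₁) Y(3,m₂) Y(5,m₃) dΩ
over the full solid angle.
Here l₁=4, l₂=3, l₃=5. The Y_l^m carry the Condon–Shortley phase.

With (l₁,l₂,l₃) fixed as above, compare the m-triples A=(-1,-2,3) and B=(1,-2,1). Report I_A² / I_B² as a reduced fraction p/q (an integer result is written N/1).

42/625

l's match ⇒ only the (l;m) 3-j factors differ between A and B.
A: triangle coeff Δ(4,3,5) = 1/180180; Σ_t [0,1]: t=0:+1/1440 t=1:−1/1152 = -1/5760; (3j)²=1/858 [(4 3 5; -1 -2 3)], sign=-1
B: triangle coeff Δ(4,3,5) = 1/180180; Σ_t [0,1]: t=0:+1/432 t=1:−1/1152 = 5/3456; (3j)²=625/36036 [(4 3 5; 1 -2 1)], sign=+1
I_A²/I_B² = (1/858)/(625/36036) = 42/625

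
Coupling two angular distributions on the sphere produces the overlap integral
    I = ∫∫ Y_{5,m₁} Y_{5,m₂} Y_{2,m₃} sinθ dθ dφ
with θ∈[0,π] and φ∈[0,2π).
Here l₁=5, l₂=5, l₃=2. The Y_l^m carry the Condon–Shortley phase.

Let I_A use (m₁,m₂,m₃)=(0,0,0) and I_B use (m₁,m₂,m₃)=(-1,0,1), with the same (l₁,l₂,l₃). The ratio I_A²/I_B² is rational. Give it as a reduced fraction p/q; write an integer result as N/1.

20/1

Same 5,5,2: normalisation and zero-m 3j drop out of the ratio.
A: Δ: 8! 2! 2! / 13! → 1/38610; sum: t=3:−1/2880 t=4:+1/576 t=5:−1/2880 = 1/960; 3j²(5 5 2; 0 0 0) = Δ·Π!·Σ² = 10/429  (sign +1)
B: Δ: 8! 2! 2! / 13! → 1/38610; sum: t=4:+1/1152 t=5:−1/1440 = 1/5760; 3j²(5 5 2; -1 0 1) = Δ·Π!·Σ² = 1/858  (sign -1)
I_A²/I_B² = (10/429)/(1/858) = 20/1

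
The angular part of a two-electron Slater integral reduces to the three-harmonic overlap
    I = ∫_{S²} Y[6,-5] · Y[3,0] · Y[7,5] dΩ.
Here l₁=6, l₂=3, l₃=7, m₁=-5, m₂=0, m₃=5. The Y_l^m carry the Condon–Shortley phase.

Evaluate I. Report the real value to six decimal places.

0.161723

m-sum 0 ✓  L=16 even ✓  3≤7≤9 ✓
Π(2lᵢ+1) = 13×7×15 = 1365
triangle coeff Δ(6,3,7) = 1/2042040
Σ_t [0,2]: t=0:+1/207360 t=1:−1/57600 t=2:+1/207360 = -1/129600
(3j)²=168/12155 [(6 3 7; 0 0 0)], sign=+1
Σ_t [1,2]: t=1:−1/14515200 t=2:+1/4354560 = 1/6220800
(3j)²=77/4420 [(6 3 7; -5 0 5)], sign=+1
⇒ 4πI² = 6174/18785
I = (+1)√(6174/18785/(4π)) = 0.16172337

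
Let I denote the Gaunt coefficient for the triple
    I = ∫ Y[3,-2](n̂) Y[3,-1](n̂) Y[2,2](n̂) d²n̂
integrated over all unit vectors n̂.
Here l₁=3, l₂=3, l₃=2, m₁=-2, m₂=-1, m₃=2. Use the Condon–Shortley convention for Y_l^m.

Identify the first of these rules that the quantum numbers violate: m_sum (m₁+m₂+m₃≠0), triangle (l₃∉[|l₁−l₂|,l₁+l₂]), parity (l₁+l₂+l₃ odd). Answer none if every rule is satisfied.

m_sum

azimuthal sum: -2 − 1 + 2 = -1  ✗
0 ≤ 2 ≤ 6 (triangle on l)
L = 3 + 3 + 2 = 8 (even)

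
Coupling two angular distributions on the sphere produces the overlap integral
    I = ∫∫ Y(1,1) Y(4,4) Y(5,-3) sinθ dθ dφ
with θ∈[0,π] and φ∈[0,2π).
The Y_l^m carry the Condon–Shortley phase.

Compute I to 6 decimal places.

0.000000

Σmᵢ = 2 ≠ 0, so the φ-integral vanishes; I = 0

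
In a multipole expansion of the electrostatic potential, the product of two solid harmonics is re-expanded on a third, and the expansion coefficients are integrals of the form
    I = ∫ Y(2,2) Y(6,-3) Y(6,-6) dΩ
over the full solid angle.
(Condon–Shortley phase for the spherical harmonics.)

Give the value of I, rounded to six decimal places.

0.000000

Σmᵢ = -7 ≠ 0, so the φ-integral vanishes; I = 0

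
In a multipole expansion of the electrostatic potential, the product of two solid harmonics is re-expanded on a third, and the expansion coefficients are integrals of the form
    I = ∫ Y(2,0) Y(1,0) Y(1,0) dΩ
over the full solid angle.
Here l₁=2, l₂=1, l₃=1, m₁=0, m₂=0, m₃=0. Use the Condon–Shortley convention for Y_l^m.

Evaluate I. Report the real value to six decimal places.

0.252313

m-sum 0 ✓  L=4 even ✓  1≤1≤3 ✓
Π(2lᵢ+1) = 5×3×3 = 45
triangle coeff Δ(2,1,1) = 1/30
Σ_t [1,1]: t=1:−1/1 = -1/1
(3j)²=2/15 [(2 1 1; 0 0 0)], sign=+1
(m-triple is (0,0,0) — same symbol as above.)
⇒ 4πI² = 4/5
I = (+1)√(4/5/(4π)) = 0.25231325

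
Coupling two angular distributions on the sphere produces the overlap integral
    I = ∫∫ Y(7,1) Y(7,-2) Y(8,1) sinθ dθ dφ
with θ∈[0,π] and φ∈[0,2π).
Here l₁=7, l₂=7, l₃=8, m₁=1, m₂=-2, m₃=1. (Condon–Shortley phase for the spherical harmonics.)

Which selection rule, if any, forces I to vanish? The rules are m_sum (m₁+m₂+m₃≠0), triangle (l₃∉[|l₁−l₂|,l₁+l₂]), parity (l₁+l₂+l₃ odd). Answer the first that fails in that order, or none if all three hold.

m₁+m₂+m₃ = 1 − 2 + 1 = 0  ✓
triangle: |7−7|=0 ≤ l₃=8 ≤ 7+7=14  ✓
parity: l₁+l₂+l₃ = 22 is even  ✓

none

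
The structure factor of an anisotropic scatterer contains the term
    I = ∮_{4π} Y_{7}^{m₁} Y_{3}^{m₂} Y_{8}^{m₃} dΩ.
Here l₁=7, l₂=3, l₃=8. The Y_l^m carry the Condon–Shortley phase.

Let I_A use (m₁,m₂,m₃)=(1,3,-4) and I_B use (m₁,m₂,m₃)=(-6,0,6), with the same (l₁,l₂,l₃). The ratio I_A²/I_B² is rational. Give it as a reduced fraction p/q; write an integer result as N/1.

1375/1183

Shared (l₁,l₂,l₃)=(7,3,8): N and (l;000)² cancel in I_A²/I_B².
A: Δ = 2!·12!·4!/19! = 1/5290740; Racah Σ t=2..2: t=2:+1/46448640 = 1/46448640; ⇒ 3j(7 3 8; 1 3 -4)² = 2475/117572, sgn +1
B: Δ = 2!·12!·4!/19! = 1/5290740; Racah Σ t=1..2: t=1:−1/1916006400 t=2:+1/479001600 = 1/638668800; ⇒ 3j(7 3 8; -6 0 6)² = 117/6460, sgn +1
I_A²/I_B² = (2475/117572)/(117/6460) = 1375/1183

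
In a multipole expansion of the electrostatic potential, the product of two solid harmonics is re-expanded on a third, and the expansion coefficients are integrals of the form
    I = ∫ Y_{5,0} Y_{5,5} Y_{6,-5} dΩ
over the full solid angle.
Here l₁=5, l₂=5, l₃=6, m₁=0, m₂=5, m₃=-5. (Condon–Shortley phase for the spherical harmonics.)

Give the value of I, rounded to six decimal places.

-0.152641

Rules hold: Σm=0, L=16 even, 0≤6≤10.
N = 11·11·13 = 1573
Δ = 4!·6!·6!/17! = 1/28588560
Racah Σ t=0..4: t=0:+1/345600 t=1:−1/13824 t=2:+1/5184 t=3:−1/13824 t=4:+1/345600 = 7/129600
⇒ 3j(5 5 6; 0 0 0)² = 80/7293, sgn +1
Racah Σ t=4..4: t=4:+1/2073600 = 1/2073600
⇒ 3j(5 5 6; 0 5 -5)² = 15/884, sgn -1
4πI² = N·(3j₀)²·(3jₘ)² = 1100/3757
I = -1·√(0.292787/4π) = -0.15264086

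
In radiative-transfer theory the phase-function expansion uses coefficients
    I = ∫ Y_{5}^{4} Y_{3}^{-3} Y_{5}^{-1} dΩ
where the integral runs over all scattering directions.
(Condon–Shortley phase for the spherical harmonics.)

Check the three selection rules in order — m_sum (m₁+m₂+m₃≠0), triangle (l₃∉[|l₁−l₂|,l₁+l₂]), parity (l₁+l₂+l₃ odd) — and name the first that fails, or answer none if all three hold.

parity

azimuthal sum: 4 − 3 − 1 = 0  ✓
2 ≤ 5 ≤ 8 (triangle on l)  ✓
L = 5 + 3 + 5 = 13 (odd)  ✗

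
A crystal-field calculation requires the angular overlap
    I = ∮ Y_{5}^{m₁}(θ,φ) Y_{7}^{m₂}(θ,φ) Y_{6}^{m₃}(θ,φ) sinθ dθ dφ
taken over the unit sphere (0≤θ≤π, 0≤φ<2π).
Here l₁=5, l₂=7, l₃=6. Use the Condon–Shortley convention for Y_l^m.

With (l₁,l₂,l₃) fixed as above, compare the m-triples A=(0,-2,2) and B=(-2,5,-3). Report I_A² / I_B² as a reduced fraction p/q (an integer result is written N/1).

135/64757

Same 5,7,6: normalisation and zero-m 3j drop out of the ratio.
A: Δ: 6! 4! 8! / 19! → 1/174594420; sum: t=1:−1/1658880 t=2:+1/207360 t=3:−1/207360 t=4:+1/1451520 t=5:−1/116121600 = 1/12902400; 3j²(5 7 6; 0 -2 2) = Δ·Π!·Σ² = 27/1293292  (sign +1)
B: Δ: 6! 4! 8! / 19! → 1/174594420; sum: t=4:+1/11612160 t=5:−1/2419200 t=6:+1/6220800 = -29/174182400; 3j²(5 7 6; -2 5 -3) = Δ·Π!·Σ² = 841/83980  (sign +1)
I_A²/I_B² = (27/1293292)/(841/83980) = 135/64757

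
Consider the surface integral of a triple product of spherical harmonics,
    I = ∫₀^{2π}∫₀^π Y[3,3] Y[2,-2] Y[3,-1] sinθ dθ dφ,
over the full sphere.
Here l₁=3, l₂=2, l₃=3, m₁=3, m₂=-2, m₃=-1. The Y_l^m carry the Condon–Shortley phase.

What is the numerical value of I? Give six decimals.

0.132981

Checks pass: Σm=0; 8 even; l₃=3∈[1,5].
(2·3+1)(2·2+1)(2·3+1) = 245
Δ: 2! 4! 2! / 9! → 1/3780
sum: t=0:+1/24 t=1:−1/4 t=2:+1/24 = -1/6
3j²(3 2 3; 0 0 0) = Δ·Π!·Σ² = 4/105  (sign +1)
sum: t=0:+1/96 = 1/96
3j²(3 2 3; 3 -2 -1) = Δ·Π!·Σ² = 1/42  (sign +1)
combine: 4πI² = 245·4/105·1/42 = 2/9
take √, sign +1: I = 0.13298076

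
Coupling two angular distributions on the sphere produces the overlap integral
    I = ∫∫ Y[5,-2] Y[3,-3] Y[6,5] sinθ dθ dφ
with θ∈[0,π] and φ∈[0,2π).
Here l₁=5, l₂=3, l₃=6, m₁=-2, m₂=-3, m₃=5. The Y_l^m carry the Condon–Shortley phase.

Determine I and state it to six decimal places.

Checks pass: Σm=0; 14 even; l₃=6∈[2,8].
(2·5+1)(2·3+1)(2·6+1) = 1001
Δ: 2! 8! 4! / 15! → 1/675675
sum: t=0:+1/8640 t=1:−1/2304 t=2:+1/8640 = -7/34560
3j²(5 3 6; 0 0 0) = Δ·Π!·Σ² = 7/429  (sign -1)
sum: t=0:+1/241920 = 1/241920
3j²(5 3 6; -2 -3 5) = Δ·Π!·Σ² = 2/91  (sign -1)
combine: 4πI² = 1001·7/429·2/91 = 14/39
take √, sign +1: I = 0.16901560

0.169016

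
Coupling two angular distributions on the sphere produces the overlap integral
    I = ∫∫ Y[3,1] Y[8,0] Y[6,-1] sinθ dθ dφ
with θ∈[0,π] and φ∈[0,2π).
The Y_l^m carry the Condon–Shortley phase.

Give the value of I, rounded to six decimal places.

Σlᵢ=17 odd — θ-integrand is odd under cosθ→−cosθ; I=0

0.000000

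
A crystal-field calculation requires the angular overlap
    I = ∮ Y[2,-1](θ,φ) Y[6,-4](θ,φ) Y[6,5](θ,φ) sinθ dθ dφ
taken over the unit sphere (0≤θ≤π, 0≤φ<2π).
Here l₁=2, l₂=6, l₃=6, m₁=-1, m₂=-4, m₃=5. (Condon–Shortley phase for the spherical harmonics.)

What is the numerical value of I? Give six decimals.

-0.197649

Rules hold: Σm=0, L=14 even, 4≤6≤8.
N = 5·13·13 = 845
Δ = 2!·2!·10!/15! = 1/90090
Racah Σ t=0..2: t=0:+1/69120 t=1:−1/14400 t=2:+1/69120 = -7/172800
⇒ 3j(2 6 6; 0 0 0)² = 14/715, sgn -1
Racah Σ t=1..2: t=1:−1/725760 t=2:+1/7257600 = -1/806400
⇒ 3j(2 6 6; -1 -4 5)² = 27/910, sgn +1
4πI² = N·(3j₀)²·(3jₘ)² = 27/55
I = -1·√(0.490909/4π) = -0.19764945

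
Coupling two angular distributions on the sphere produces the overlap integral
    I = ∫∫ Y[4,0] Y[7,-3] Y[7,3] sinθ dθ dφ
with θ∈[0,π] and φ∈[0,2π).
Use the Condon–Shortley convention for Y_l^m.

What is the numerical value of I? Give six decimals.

0.041060

Rules hold: Σm=0, L=18 even, 3≤7≤11.
N = 9·15·15 = 2025
Δ = 4!·4!·10!/19! = 1/58198140
Racah Σ t=0..4: t=0:+1/17418240 t=1:−1/622080 t=2:+1/230400 t=3:−1/622080 t=4:+1/17418240 = 1/806400
⇒ 3j(4 7 7; 0 0 0)² = 2268/230945, sgn -1
Racah Σ t=0..4: t=0:+1/9953280 t=1:−1/1088640 t=2:+1/1290240 t=3:−1/13063680 t=4:+1/2090188800 = -83/696729600
⇒ 3j(4 7 7; 0 -3 3)² = 6889/6466460, sgn -1
4πI² = N·(3j₀)²·(3jₘ)² = 45198729/2133423721
I = +1·√(0.021186/4π) = 0.04106006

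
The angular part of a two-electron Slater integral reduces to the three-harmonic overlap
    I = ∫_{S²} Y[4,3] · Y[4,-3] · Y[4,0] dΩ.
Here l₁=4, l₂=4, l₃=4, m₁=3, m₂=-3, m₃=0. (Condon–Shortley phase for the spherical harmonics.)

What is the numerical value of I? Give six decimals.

0.159788

m-sum 0 ✓  L=12 even ✓  0≤4≤8 ✓
Π(2lᵢ+1) = 9×9×9 = 729
triangle coeff Δ(4,4,4) = 1/450450
Σ_t [0,4]: t=0:+1/13824 t=1:−1/216 t=2:+1/64 t=3:−1/216 t=4:+1/13824 = 5/768
(3j)²=18/1001 [(4 4 4; 0 0 0)], sign=+1
Σ_t [0,1]: t=0:+1/864 t=1:−1/3456 = 1/1152
(3j)²=7/286 [(4 4 4; 3 -3 0)], sign=+1
⇒ 4πI² = 6561/20449
I = (+1)√(6561/20449/(4π)) = 0.15978796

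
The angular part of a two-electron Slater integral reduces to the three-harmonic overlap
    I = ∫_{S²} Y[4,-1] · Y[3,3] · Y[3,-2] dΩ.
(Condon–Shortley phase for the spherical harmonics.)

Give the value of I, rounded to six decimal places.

0.140463

Checks pass: Σm=0; 10 even; l₃=3∈[1,7].
(2·4+1)(2·3+1)(2·3+1) = 441
Δ: 4! 4! 2! / 11! → 1/34650
sum: t=1:−1/72 t=2:+1/16 t=3:−1/72 = 5/144
3j²(4 3 3; 0 0 0) = Δ·Π!·Σ² = 2/77  (sign -1)
sum: t=4:+1/288 = 1/288
3j²(4 3 3; -1 3 -2) = Δ·Π!·Σ² = 5/231  (sign -1)
combine: 4πI² = 441·2/77·5/231 = 30/121
take √, sign +1: I = 0.14046335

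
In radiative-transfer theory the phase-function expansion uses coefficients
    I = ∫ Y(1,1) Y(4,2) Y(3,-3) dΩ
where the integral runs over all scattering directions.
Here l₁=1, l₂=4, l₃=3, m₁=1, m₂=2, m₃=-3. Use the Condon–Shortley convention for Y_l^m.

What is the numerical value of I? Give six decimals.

0.061558

Checks pass: Σm=0; 8 even; l₃=3∈[3,5].
(2·1+1)(2·4+1)(2·3+1) = 189
Δ: 2! 0! 6! / 9! → 1/252
sum: t=1:−1/36 = -1/36
3j²(1 4 3; 0 0 0) = Δ·Π!·Σ² = 4/63  (sign +1)
sum: t=0:+1/1440 = 1/1440
3j²(1 4 3; 1 2 -3) = Δ·Π!·Σ² = 1/252  (sign +1)
combine: 4πI² = 189·4/63·1/252 = 1/21
take √, sign +1: I = 0.06155813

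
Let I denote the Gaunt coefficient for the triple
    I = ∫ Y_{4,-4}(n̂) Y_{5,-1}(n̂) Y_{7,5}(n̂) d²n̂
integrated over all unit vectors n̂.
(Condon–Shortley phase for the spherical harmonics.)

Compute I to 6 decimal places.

Rules hold: Σm=0, L=16 even, 1≤7≤9.
N = 9·11·15 = 1485
Δ = 2!·6!·8!/17! = 1/6126120
Racah Σ t=0..2: t=0:+1/69120 t=1:−1/20736 t=2:+1/69120 = -1/51840
⇒ 3j(4 5 7; 0 0 0)² = 280/21879, sgn +1
Racah Σ t=2..2: t=2:+1/2073600 = 1/2073600
⇒ 3j(4 5 7; -4 -1 5)² = 28/1105, sgn +1
4πI² = N·(3j₀)²·(3jₘ)² = 23520/48841
I = +1·√(0.481563/4π) = 0.19575887

0.195759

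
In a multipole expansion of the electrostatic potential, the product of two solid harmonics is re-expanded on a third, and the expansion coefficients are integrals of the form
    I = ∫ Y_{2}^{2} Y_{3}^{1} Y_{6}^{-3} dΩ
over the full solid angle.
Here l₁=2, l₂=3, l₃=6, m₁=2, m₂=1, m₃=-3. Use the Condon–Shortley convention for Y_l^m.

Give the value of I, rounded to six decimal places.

l₃=6 ∉ [1,5] — triangle fails ⇒ I = 0

0.000000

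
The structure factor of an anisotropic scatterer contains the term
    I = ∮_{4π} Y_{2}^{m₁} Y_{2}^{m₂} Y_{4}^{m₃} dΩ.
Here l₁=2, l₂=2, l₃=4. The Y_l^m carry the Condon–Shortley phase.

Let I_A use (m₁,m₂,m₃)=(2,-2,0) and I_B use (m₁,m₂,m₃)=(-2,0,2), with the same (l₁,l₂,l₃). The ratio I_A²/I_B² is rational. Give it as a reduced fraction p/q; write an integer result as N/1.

1/15

Shared (l₁,l₂,l₃)=(2,2,4): N and (l;000)² cancel in I_A²/I_B².
A: Δ = 0!·4!·4!/9! = 1/630; Racah Σ t=0..0: t=0:+1/576 = 1/576; ⇒ 3j(2 2 4; 2 -2 0)² = 1/630, sgn +1
B: Δ = 0!·4!·4!/9! = 1/630; Racah Σ t=0..0: t=0:+1/96 = 1/96; ⇒ 3j(2 2 4; -2 0 2)² = 1/42, sgn +1
I_A²/I_B² = (1/630)/(1/42) = 1/15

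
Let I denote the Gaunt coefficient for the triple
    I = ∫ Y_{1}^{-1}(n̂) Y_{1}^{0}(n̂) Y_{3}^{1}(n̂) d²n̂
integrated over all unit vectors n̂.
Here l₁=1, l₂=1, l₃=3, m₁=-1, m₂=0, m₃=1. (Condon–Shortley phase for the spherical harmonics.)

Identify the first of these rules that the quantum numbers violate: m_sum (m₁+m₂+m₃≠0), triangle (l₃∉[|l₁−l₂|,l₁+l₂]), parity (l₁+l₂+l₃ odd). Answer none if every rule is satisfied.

triangle

m₁+m₂+m₃ = -1 + 0 + 1 = 0  ✓
triangle: |1−1|=0 ≤ l₃=3 ≤ 1+1=2  ✗
parity: l₁+l₂+l₃ = 5 is odd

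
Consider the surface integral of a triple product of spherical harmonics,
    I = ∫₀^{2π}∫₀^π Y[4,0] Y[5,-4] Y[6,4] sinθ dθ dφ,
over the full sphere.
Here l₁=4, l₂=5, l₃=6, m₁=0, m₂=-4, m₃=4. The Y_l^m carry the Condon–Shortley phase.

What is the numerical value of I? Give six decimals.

0.000000

L=15 odd ⇒ parity kills the (l;000) factor ⇒ I = 0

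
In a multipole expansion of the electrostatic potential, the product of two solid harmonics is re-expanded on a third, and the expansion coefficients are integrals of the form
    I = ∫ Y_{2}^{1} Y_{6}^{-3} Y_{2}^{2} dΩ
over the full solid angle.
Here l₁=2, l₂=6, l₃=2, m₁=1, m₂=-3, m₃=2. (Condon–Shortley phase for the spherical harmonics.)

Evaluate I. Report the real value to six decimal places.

l₃=2 ∉ [4,8] — triangle fails ⇒ I = 0

0.000000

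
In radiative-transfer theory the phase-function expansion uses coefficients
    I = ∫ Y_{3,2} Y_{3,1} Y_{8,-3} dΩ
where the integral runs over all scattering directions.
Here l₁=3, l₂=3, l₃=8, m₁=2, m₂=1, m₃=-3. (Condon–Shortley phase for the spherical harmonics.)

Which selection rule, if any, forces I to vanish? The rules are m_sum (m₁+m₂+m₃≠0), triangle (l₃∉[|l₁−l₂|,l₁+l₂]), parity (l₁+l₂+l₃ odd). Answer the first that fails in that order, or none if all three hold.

triangle

azimuthal sum: 2 + 1 − 3 = 0  ✓
0 ≤ 8 ≤ 6 (triangle on l)  ✗
L = 3 + 3 + 8 = 14 (even)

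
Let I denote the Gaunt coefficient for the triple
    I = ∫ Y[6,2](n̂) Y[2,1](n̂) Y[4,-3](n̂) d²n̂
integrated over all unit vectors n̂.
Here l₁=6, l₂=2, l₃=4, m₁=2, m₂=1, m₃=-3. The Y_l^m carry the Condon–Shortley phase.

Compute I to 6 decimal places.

m-sum 0 ✓  L=12 even ✓  4≤4≤8 ✓
Π(2lᵢ+1) = 13×5×9 = 585
triangle coeff Δ(6,2,4) = 1/6435
Σ_t [2,2]: t=2:+1/2304 = 1/2304
(3j)²=5/143 [(6 2 4; 0 0 0)], sign=+1
Σ_t [3,3]: t=3:−1/30240 = -1/30240
(3j)²=32/6435 [(6 2 4; 2 1 -3)], sign=+1
⇒ 4πI² = 160/1573
I = (+1)√(160/1573/(4π)) = 0.08996855

0.089969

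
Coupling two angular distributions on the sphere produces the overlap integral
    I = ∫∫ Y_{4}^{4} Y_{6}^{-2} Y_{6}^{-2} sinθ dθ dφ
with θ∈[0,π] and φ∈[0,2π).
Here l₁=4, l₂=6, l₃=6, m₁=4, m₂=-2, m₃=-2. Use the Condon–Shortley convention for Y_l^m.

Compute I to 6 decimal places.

0.176698

m-sum 0 ✓  L=16 even ✓  2≤6≤10 ✓
Π(2lᵢ+1) = 9×13×13 = 1521
triangle coeff Δ(4,6,6) = 1/15315300
Σ_t [0,4]: t=0:+1/829440 t=1:−1/25920 t=2:+1/9216 t=3:−1/25920 t=4:+1/829440 = 7/207360
(3j)²=28/2431 [(4 6 6; 0 0 0)], sign=+1
Σ_t [0,0]: t=0:+1/331776 = 1/331776
(3j)²=490/21879 [(4 6 6; 4 -2 -2)], sign=+1
⇒ 4πI² = 13720/34969
I = (+1)√(13720/34969/(4π)) = 0.17669755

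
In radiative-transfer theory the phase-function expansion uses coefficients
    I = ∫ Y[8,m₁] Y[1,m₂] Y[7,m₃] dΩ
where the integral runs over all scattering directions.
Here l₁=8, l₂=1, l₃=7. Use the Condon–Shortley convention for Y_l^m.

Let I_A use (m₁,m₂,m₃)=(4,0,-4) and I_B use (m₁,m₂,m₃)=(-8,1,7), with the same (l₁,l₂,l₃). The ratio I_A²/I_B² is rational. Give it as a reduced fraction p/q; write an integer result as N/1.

Same 8,1,7: normalisation and zero-m 3j drop out of the ratio.
A: Δ: 2! 14! 0! / 17! → 1/2040; sum: t=1:−1/239500800 = -1/239500800; 3j²(8 1 7; 4 0 -4) = Δ·Π!·Σ² = 2/85  (sign +1)
B: Δ: 2! 14! 0! / 17! → 1/2040; sum: t=2:+1/174356582400 = 1/174356582400; 3j²(8 1 7; -8 1 7) = Δ·Π!·Σ² = 1/17  (sign +1)
I_A²/I_B² = (2/85)/(1/17) = 2/5

2/5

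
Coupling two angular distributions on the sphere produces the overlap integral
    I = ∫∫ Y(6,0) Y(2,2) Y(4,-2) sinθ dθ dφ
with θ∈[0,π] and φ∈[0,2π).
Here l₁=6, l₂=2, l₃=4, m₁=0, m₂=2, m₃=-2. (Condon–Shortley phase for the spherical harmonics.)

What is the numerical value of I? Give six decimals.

0.061597

Checks pass: Σm=0; 12 even; l₃=4∈[4,8].
(2·6+1)(2·2+1)(2·4+1) = 585
Δ: 4! 8! 0! / 13! → 1/6435
sum: t=2:+1/2304 = 1/2304
3j²(6 2 4; 0 0 0) = Δ·Π!·Σ² = 5/143  (sign +1)
sum: t=4:+1/34560 = 1/34560
3j²(6 2 4; 0 2 -2) = Δ·Π!·Σ² = 1/429  (sign +1)
combine: 4πI² = 585·5/143·1/429 = 75/1573
take √, sign +1: I = 0.06159725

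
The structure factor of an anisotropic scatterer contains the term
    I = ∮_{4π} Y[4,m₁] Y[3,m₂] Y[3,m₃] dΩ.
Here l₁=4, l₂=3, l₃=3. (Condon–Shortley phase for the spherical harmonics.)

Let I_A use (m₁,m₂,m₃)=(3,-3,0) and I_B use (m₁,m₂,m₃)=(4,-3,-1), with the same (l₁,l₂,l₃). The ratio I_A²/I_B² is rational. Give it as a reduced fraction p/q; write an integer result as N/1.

3/2

l's match ⇒ only the (l;m) 3-j factors differ between A and B.
A: triangle coeff Δ(4,3,3) = 1/34650; Σ_t [0,0]: t=0:+1/288 = 1/288; (3j)²=1/22 [(4 3 3; 3 -3 0)], sign=-1
B: triangle coeff Δ(4,3,3) = 1/34650; Σ_t [0,0]: t=0:+1/1152 = 1/1152; (3j)²=1/33 [(4 3 3; 4 -3 -1)], sign=+1
I_A²/I_B² = (1/22)/(1/33) = 3/2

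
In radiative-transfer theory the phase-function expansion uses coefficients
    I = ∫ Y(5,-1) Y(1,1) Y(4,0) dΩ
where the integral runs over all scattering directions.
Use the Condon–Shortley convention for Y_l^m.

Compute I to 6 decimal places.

m-sum 0 ✓  L=10 even ✓  4≤4≤6 ✓
Π(2lᵢ+1) = 11×3×9 = 297
triangle coeff Δ(5,1,4) = 1/495
Σ_t [1,1]: t=1:−1/576 = -1/576
(3j)²=5/99 [(5 1 4; 0 0 0)], sign=-1
Σ_t [2,2]: t=2:+1/1152 = 1/1152
(3j)²=1/33 [(5 1 4; -1 1 0)], sign=+1
⇒ 4πI² = 5/11
I = (-1)√(5/11/(4π)) = -0.19018827

-0.190188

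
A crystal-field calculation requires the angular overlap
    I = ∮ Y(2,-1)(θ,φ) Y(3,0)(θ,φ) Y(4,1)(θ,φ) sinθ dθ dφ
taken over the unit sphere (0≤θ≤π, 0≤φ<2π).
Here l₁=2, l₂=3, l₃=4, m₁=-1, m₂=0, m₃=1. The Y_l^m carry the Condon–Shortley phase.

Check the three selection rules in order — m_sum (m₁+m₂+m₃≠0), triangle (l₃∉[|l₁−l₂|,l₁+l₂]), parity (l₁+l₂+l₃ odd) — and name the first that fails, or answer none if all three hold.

parity

m₁+m₂+m₃ = -1 + 0 + 1 = 0  ✓
triangle: |2−3|=1 ≤ l₃=4 ≤ 2+3=5  ✓
parity: l₁+l₂+l₃ = 9 is odd  ✗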